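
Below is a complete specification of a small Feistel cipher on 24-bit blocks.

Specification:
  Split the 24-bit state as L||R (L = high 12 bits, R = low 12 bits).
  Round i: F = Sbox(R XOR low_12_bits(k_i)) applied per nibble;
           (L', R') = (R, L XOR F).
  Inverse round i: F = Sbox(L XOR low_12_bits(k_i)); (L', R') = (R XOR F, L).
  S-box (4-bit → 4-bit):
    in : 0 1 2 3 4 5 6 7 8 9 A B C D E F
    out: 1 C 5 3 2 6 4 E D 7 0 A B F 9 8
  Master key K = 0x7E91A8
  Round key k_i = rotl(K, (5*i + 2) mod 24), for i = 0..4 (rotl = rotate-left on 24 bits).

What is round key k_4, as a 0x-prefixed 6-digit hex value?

0x1FA46A

K = 0x7E91A8
k_0 = rotl(K, (5*0+2) mod 24) = rotl(K, 2) = 0xFA46A1
k_1 = rotl(K, (5*1+2) mod 24) = rotl(K, 7) = 0x48D43F
k_2 = rotl(K, (5*2+2) mod 24) = rotl(K, 12) = 0x1A87E9
k_3 = rotl(K, (5*3+2) mod 24) = rotl(K, 17) = 0x50FD23
k_4 = rotl(K, (5*4+2) mod 24) = rotl(K, 22) = 0x1FA46A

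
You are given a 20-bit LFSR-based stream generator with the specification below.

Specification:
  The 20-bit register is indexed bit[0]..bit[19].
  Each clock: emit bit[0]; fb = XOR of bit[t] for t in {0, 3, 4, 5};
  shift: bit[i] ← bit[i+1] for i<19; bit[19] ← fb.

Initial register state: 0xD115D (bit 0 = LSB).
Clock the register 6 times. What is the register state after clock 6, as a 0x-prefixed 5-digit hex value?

reg_0 = 0xD115D
clock 1: out=1, reg = 0xE88AE
clock 2: out=0, reg = 0x74457
clock 3: out=1, reg = 0x3A22B
clock 4: out=1, reg = 0x9D115
clock 5: out=1, reg = 0x4E88A
clock 6: out=0, reg = 0xA7445

0xA7445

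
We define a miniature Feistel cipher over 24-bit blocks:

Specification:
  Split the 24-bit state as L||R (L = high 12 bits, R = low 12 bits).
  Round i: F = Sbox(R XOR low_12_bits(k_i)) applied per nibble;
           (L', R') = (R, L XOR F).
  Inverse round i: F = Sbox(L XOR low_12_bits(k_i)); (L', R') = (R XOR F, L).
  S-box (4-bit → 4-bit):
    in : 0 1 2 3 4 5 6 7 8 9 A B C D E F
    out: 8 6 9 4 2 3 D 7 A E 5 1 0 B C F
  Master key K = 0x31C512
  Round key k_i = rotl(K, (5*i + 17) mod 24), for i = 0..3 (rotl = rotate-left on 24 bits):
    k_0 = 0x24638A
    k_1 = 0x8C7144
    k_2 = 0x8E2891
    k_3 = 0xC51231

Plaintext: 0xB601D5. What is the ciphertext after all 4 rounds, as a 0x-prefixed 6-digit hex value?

s_0 = plaintext = 0xB601D5
s_1 = Round(s_0, k_0) = 0x1D525F
s_2 = Round(s_1, k_1) = 0x25F5B4
s_3 = Round(s_2, k_2) = 0x5B49CC
s_4 = Round(s_3, k_3) = 0x9CC44F

0x9CC44F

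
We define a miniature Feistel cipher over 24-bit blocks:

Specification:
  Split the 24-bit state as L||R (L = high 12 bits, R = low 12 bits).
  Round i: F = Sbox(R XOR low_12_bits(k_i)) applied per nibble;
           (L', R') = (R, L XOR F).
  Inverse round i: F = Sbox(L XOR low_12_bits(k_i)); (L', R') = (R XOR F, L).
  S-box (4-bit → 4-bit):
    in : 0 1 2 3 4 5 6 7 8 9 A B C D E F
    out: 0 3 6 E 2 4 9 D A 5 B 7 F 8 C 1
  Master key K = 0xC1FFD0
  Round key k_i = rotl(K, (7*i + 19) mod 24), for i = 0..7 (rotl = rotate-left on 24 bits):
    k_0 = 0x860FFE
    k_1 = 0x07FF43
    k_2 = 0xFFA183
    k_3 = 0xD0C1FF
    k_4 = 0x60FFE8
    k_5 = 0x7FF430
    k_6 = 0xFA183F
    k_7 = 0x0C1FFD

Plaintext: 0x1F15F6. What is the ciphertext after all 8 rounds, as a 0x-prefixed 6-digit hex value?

s_0 = plaintext = 0x1F15F6
s_1 = Round(s_0, k_0) = 0x5F6AFB
s_2 = Round(s_1, k_1) = 0xAFB18C
s_3 = Round(s_2, k_2) = 0x18CAFA
s_4 = Round(s_3, k_3) = 0xAFA688
s_5 = Round(s_4, k_4) = 0x688F6A
s_6 = Round(s_5, k_5) = 0xF6A1C3
s_7 = Round(s_6, k_6) = 0x1C3A75
s_8 = Round(s_7, k_7) = 0xA75569

0xA75569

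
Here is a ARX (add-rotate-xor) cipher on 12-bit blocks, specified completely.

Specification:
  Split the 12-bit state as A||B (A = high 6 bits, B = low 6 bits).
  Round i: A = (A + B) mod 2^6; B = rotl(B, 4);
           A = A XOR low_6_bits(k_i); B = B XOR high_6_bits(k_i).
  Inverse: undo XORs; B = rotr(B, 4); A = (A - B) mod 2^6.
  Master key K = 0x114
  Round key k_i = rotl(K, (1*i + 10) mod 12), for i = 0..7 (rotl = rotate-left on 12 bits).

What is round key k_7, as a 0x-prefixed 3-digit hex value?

0x282

K = 0x114
k_0 = rotl(K, (1*0+10) mod 12) = rotl(K, 10) = 0x045
k_1 = rotl(K, (1*1+10) mod 12) = rotl(K, 11) = 0x08A
k_2 = rotl(K, (1*2+10) mod 12) = rotl(K, 0) = 0x114
k_3 = rotl(K, (1*3+10) mod 12) = rotl(K, 1) = 0x228
k_4 = rotl(K, (1*4+10) mod 12) = rotl(K, 2) = 0x450
k_5 = rotl(K, (1*5+10) mod 12) = rotl(K, 3) = 0x8A0
k_6 = rotl(K, (1*6+10) mod 12) = rotl(K, 4) = 0x141
k_7 = rotl(K, (1*7+10) mod 12) = rotl(K, 5) = 0x282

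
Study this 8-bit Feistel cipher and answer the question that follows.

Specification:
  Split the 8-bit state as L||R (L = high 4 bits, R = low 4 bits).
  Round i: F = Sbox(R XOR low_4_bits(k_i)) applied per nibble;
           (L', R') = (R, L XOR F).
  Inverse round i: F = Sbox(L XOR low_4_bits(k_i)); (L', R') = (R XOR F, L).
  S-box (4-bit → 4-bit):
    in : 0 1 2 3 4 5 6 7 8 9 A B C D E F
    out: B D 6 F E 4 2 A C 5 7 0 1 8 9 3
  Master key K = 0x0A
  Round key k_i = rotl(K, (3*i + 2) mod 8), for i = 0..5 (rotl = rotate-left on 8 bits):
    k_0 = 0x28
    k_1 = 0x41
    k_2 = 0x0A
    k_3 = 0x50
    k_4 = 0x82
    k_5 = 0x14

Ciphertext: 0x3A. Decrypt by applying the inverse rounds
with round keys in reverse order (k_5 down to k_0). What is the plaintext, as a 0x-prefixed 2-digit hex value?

0x2C

s_0 = ciphertext = 0x3A
s_1 = InvRound(s_0, k_5) = 0x03
s_2 = InvRound(s_1, k_4) = 0x50
s_3 = InvRound(s_2, k_3) = 0x45
s_4 = InvRound(s_3, k_2) = 0xC4
s_5 = InvRound(s_4, k_1) = 0xCC
s_6 = InvRound(s_5, k_0) = 0x2C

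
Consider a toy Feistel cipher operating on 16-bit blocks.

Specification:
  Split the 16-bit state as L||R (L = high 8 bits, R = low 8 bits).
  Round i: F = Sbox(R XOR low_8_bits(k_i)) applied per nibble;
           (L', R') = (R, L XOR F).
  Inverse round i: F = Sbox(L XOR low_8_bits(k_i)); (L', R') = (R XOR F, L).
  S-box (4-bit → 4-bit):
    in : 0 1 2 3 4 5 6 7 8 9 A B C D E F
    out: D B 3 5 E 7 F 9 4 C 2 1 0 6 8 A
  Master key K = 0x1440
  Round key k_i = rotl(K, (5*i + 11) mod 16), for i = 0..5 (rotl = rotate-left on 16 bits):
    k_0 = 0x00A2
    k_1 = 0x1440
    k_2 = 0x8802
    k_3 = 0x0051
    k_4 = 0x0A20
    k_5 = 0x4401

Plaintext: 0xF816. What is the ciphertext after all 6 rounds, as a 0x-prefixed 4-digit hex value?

s_0 = plaintext = 0xF816
s_1 = Round(s_0, k_0) = 0x16E6
s_2 = Round(s_1, k_1) = 0xE639
s_3 = Round(s_2, k_2) = 0x39B7
s_4 = Round(s_3, k_3) = 0xB7B6
s_5 = Round(s_4, k_4) = 0xB678
s_6 = Round(s_5, k_5) = 0x782A

0x782A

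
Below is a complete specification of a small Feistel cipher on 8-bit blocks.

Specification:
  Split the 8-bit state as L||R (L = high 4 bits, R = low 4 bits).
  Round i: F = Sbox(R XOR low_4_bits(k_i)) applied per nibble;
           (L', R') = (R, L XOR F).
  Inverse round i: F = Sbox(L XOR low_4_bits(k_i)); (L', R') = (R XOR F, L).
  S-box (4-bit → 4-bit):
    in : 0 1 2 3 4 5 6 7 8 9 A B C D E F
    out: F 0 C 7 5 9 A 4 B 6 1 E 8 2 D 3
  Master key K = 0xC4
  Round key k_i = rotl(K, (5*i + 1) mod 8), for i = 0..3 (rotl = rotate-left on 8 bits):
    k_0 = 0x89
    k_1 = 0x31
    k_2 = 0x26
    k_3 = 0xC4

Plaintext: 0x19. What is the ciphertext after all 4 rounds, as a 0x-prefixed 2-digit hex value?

0x66

s_0 = plaintext = 0x19
s_1 = Round(s_0, k_0) = 0x9E
s_2 = Round(s_1, k_1) = 0xEA
s_3 = Round(s_2, k_2) = 0xA6
s_4 = Round(s_3, k_3) = 0x66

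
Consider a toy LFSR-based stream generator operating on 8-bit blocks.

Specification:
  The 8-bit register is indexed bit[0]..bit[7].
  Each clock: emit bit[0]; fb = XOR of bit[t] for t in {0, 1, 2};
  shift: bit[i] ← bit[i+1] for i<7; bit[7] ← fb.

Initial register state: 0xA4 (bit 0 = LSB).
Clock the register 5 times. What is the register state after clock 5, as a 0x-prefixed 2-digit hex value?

0xFD

reg_0 = 0xA4
clock 1: out=0, reg = 0xD2
clock 2: out=0, reg = 0xE9
clock 3: out=1, reg = 0xF4
clock 4: out=0, reg = 0xFA
clock 5: out=0, reg = 0xFD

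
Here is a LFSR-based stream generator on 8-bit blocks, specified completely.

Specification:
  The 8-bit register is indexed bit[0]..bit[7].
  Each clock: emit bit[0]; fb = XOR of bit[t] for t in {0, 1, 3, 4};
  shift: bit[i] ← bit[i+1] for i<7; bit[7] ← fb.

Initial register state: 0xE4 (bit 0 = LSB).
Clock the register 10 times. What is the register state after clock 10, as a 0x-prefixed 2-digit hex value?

reg_0 = 0xE4
clock 1: out=0, reg = 0x72
clock 2: out=0, reg = 0x39
clock 3: out=1, reg = 0x9C
clock 4: out=0, reg = 0x4E
clock 5: out=0, reg = 0x27
clock 6: out=1, reg = 0x13
clock 7: out=1, reg = 0x89
clock 8: out=1, reg = 0x44
clock 9: out=0, reg = 0x22
clock 10: out=0, reg = 0x91

0x91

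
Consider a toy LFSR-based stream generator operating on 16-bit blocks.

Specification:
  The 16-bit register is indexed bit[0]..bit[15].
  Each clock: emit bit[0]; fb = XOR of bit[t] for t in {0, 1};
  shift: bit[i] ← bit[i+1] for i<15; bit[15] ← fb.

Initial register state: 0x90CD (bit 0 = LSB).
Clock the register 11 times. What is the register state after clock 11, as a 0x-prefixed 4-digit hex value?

0x1572

reg_0 = 0x90CD
clock 1: out=1, reg = 0xC866
clock 2: out=0, reg = 0xE433
clock 3: out=1, reg = 0x7219
clock 4: out=1, reg = 0xB90C
clock 5: out=0, reg = 0x5C86
clock 6: out=0, reg = 0xAE43
clock 7: out=1, reg = 0x5721
clock 8: out=1, reg = 0xAB90
clock 9: out=0, reg = 0x55C8
clock 10: out=0, reg = 0x2AE4
clock 11: out=0, reg = 0x1572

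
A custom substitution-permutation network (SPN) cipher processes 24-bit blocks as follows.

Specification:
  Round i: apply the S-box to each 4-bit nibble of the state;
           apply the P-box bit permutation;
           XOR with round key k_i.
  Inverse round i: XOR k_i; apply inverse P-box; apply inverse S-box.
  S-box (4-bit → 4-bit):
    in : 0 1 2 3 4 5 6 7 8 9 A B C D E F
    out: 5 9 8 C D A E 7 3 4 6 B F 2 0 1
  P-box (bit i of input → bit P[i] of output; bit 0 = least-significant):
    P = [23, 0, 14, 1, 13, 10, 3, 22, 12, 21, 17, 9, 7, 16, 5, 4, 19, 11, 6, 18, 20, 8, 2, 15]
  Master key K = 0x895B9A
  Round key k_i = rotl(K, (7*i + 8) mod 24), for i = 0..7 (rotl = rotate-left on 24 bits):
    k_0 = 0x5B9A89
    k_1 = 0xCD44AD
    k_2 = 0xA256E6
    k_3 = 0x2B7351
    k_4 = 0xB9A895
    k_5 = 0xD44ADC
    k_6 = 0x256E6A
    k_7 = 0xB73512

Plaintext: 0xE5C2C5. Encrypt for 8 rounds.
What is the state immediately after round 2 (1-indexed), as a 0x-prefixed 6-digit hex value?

0x9ED637

s_0 = plaintext = 0xE5C2C5
s_1 = Round(s_0, k_0) = 0x1EB432
s_2 = Round(s_1, k_1) = 0x9ED637
s_3 = Round(s_2, k_2) = 0x4114EB
s_4 = Round(s_3, k_3) = 0xB5E1C6
s_5 = Round(s_4, k_4) = 0xED579E
s_6 = Round(s_5, k_5) = 0xF752C4
s_7 = Round(s_6, k_6) = 0xFC0030
s_8 = Round(s_7, k_7) = 0x696DFA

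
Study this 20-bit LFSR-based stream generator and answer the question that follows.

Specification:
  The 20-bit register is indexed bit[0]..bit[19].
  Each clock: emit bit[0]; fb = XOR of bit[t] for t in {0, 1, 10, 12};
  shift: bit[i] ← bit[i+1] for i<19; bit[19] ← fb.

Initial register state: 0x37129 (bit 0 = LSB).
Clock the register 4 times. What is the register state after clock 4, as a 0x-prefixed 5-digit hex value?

0x63712

reg_0 = 0x37129
clock 1: out=1, reg = 0x1B894
clock 2: out=0, reg = 0x8DC4A
clock 3: out=0, reg = 0xC6E25
clock 4: out=1, reg = 0x63712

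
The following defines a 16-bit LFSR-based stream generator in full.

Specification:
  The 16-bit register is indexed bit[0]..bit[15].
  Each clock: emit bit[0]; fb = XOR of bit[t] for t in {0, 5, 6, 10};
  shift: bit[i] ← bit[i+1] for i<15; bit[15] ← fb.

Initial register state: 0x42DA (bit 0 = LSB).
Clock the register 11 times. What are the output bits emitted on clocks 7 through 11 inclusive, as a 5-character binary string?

11010

reg_0 = 0x42DA
clock 1: out=0, reg = 0xA16D
clock 2: out=1, reg = 0xD0B6
clock 3: out=0, reg = 0xE85B
clock 4: out=1, reg = 0x742D
clock 5: out=1, reg = 0xBA16
clock 6: out=0, reg = 0x5D0B
clock 7: out=1, reg = 0x2E85
clock 8: out=1, reg = 0x1742
clock 9: out=0, reg = 0x0BA1
clock 10: out=1, reg = 0x05D0
clock 11: out=0, reg = 0x02E8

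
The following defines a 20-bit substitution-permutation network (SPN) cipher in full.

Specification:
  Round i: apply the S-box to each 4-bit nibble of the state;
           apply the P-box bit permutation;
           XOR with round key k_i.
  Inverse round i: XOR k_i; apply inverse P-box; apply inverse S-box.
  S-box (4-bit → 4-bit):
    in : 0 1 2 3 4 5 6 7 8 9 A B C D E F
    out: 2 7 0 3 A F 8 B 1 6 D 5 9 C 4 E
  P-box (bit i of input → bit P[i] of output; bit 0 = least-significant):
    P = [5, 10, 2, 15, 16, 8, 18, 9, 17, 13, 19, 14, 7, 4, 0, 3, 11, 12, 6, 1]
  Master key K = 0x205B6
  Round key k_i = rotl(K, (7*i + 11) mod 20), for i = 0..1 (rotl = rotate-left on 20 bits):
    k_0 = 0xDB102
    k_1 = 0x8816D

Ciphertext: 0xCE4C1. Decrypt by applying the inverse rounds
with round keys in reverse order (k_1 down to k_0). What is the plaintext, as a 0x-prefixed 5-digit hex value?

s_0 = ciphertext = 0xCE4C1
s_1 = InvRound(s_0, k_1) = 0x2C491
s_2 = InvRound(s_1, k_0) = 0x41510

0x41510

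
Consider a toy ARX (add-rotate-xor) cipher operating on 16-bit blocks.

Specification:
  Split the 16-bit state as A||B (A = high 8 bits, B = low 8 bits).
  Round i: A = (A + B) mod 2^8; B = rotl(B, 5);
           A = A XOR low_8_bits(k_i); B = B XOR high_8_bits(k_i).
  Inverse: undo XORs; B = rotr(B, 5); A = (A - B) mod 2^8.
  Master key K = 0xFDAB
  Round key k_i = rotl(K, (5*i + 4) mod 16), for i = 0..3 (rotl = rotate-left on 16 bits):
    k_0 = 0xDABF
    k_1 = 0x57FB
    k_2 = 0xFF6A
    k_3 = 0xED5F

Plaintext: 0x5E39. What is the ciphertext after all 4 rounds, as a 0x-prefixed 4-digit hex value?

0xD1B1

s_0 = plaintext = 0x5E39
s_1 = Round(s_0, k_0) = 0x28FD
s_2 = Round(s_1, k_1) = 0xDEE8
s_3 = Round(s_2, k_2) = 0xACE2
s_4 = Round(s_3, k_3) = 0xD1B1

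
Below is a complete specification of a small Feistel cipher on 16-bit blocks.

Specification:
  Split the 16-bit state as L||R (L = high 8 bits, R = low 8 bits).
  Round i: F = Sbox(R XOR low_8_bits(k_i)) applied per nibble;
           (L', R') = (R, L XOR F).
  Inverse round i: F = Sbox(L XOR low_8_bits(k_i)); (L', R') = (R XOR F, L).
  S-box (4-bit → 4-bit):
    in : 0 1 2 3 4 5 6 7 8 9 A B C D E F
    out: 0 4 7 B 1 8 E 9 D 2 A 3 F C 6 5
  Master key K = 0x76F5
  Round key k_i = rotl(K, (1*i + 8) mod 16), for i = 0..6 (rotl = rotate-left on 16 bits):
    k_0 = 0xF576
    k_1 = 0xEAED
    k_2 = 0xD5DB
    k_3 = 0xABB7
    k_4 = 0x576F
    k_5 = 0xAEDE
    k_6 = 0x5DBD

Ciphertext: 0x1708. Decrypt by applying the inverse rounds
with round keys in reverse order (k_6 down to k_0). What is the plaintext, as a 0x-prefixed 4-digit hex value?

0x9FD5

s_0 = ciphertext = 0x1708
s_1 = InvRound(s_0, k_6) = 0xA217
s_2 = InvRound(s_1, k_5) = 0x88A2
s_3 = InvRound(s_2, k_4) = 0xCB88
s_4 = InvRound(s_3, k_3) = 0x17CB
s_5 = InvRound(s_4, k_2) = 0x3417
s_6 = InvRound(s_5, k_1) = 0xD534
s_7 = InvRound(s_6, k_0) = 0x9FD5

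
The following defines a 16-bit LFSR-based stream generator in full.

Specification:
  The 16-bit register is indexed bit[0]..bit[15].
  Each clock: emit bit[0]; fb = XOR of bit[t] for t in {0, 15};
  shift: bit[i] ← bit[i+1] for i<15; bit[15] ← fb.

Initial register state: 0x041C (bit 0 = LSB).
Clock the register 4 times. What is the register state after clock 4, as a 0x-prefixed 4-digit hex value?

reg_0 = 0x041C
clock 1: out=0, reg = 0x020E
clock 2: out=0, reg = 0x0107
clock 3: out=1, reg = 0x8083
clock 4: out=1, reg = 0x4041

0x4041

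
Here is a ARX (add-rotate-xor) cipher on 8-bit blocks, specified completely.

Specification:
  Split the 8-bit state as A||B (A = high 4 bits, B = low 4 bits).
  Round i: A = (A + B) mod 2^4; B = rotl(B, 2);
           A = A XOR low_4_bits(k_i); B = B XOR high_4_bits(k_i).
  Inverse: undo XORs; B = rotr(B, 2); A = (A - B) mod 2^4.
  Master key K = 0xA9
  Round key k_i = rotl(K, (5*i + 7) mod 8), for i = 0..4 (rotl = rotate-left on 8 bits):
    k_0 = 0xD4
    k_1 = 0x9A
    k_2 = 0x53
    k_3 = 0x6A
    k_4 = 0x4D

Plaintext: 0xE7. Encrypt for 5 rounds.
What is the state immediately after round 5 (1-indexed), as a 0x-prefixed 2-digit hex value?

0x7E

s_0 = plaintext = 0xE7
s_1 = Round(s_0, k_0) = 0x10
s_2 = Round(s_1, k_1) = 0xB9
s_3 = Round(s_2, k_2) = 0x73
s_4 = Round(s_3, k_3) = 0x0A
s_5 = Round(s_4, k_4) = 0x7E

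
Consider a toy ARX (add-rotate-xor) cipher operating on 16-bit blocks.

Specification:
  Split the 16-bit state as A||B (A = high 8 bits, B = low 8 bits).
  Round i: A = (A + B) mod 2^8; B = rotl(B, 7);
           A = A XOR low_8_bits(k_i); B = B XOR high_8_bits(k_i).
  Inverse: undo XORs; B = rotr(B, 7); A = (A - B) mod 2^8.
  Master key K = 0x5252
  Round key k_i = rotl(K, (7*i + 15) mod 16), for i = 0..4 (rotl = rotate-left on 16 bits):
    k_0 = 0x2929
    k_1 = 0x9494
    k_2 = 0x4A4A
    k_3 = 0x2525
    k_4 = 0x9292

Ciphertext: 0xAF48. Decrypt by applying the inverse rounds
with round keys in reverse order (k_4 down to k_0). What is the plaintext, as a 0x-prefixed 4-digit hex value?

s_0 = ciphertext = 0xAF48
s_1 = InvRound(s_0, k_4) = 0x88B5
s_2 = InvRound(s_1, k_3) = 0x8C21
s_3 = InvRound(s_2, k_2) = 0xF0D6
s_4 = InvRound(s_3, k_1) = 0xE084
s_5 = InvRound(s_4, k_0) = 0x6E5B

0x6E5B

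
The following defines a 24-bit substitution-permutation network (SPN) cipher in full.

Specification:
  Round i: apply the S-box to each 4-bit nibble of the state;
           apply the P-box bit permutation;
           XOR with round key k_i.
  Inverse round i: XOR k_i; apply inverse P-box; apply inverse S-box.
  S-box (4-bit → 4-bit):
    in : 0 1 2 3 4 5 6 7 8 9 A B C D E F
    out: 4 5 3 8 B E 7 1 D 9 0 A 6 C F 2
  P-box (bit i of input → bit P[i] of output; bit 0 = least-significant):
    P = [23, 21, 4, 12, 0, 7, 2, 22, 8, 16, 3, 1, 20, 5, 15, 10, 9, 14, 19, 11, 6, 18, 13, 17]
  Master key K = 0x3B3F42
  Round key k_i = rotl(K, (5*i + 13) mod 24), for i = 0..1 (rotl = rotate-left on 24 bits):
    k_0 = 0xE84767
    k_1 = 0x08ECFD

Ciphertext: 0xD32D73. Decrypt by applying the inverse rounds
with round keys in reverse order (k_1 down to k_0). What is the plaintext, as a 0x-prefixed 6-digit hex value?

s_0 = ciphertext = 0xD32D73
s_1 = InvRound(s_0, k_1) = 0x3C1E57
s_2 = InvRound(s_1, k_0) = 0xFB2738

0xFB2738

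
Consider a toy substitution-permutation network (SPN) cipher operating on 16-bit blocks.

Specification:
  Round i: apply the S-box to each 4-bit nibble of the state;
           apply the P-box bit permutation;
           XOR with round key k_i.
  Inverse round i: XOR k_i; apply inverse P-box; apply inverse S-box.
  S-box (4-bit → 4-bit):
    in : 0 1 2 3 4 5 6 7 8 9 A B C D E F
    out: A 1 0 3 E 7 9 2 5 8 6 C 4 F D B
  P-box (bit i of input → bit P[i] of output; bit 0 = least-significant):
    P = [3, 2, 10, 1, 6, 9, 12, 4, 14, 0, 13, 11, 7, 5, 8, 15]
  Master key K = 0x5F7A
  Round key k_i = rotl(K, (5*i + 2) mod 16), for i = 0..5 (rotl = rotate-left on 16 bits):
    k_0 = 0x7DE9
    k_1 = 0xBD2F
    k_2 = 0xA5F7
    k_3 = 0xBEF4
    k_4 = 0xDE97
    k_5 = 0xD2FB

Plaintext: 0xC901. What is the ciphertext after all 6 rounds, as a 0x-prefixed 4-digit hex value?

s_0 = plaintext = 0xC901
s_1 = Round(s_0, k_0) = 0x76F1
s_2 = Round(s_1, k_1) = 0xF757
s_3 = Round(s_2, k_2) = 0x3712
s_4 = Round(s_3, k_3) = 0xBE15
s_5 = Round(s_4, k_4) = 0x33DB
s_6 = Round(s_5, k_5) = 0x8408

0x8408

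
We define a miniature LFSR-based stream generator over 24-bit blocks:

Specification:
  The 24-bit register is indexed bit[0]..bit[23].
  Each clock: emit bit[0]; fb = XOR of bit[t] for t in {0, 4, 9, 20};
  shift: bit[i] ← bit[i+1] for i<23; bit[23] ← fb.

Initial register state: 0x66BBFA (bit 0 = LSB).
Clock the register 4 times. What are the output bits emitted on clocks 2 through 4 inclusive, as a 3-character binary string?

reg_0 = 0x66BBFA
clock 1: out=0, reg = 0x335DFD
clock 2: out=1, reg = 0x99AEFE
clock 3: out=0, reg = 0xCCD77F
clock 4: out=1, reg = 0xE66BBF

101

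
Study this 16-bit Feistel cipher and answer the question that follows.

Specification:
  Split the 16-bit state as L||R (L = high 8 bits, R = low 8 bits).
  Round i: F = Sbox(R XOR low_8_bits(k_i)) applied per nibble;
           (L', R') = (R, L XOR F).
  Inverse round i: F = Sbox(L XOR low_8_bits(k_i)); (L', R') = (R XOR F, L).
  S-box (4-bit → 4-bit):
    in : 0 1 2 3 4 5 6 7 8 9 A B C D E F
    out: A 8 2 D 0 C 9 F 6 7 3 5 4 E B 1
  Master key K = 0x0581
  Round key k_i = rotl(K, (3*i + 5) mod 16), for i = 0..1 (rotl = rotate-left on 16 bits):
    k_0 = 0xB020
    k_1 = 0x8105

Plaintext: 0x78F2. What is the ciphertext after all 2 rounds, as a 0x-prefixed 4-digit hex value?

s_0 = plaintext = 0x78F2
s_1 = Round(s_0, k_0) = 0xF29A
s_2 = Round(s_1, k_1) = 0x9A83

0x9A83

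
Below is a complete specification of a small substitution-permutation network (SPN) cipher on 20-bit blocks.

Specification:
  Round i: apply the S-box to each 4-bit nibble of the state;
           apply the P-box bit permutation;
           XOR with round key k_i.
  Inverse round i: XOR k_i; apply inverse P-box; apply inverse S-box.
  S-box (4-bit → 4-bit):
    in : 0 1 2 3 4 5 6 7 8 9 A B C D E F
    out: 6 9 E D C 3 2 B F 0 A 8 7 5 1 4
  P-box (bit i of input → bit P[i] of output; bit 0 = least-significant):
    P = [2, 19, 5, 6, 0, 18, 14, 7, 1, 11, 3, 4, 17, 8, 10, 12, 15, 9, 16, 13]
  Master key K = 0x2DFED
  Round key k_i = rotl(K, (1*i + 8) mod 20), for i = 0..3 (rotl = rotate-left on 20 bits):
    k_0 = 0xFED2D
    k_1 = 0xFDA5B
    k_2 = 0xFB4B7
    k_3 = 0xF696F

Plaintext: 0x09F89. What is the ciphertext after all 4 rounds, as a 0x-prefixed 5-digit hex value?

s_0 = plaintext = 0x09F89
s_1 = Round(s_0, k_0) = 0xAAFA4
s_2 = Round(s_1, k_1) = 0xBE9B3
s_3 = Round(s_2, k_2) = 0xD9453
s_4 = Round(s_3, k_3) = 0xAE912

0xAE912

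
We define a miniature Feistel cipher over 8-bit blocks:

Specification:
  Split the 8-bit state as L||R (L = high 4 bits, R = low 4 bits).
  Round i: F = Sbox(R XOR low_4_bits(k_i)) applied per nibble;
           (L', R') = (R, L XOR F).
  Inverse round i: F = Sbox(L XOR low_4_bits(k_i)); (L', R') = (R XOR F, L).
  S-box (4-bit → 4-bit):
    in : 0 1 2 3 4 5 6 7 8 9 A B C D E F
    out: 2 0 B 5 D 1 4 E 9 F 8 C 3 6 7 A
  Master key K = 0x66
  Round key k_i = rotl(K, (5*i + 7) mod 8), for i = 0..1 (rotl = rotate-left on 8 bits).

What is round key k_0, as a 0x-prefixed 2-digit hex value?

0x33

K = 0x66
k_0 = rotl(K, (5*0+7) mod 8) = rotl(K, 7) = 0x33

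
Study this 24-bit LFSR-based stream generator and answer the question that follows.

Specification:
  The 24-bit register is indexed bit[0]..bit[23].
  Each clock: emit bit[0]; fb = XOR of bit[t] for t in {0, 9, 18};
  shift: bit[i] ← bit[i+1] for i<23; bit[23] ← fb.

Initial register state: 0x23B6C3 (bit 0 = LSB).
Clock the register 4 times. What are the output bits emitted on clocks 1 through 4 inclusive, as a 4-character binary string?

1100

reg_0 = 0x23B6C3
clock 1: out=1, reg = 0x11DB61
clock 2: out=1, reg = 0x08EDB0
clock 3: out=0, reg = 0x0476D8
clock 4: out=0, reg = 0x023B6C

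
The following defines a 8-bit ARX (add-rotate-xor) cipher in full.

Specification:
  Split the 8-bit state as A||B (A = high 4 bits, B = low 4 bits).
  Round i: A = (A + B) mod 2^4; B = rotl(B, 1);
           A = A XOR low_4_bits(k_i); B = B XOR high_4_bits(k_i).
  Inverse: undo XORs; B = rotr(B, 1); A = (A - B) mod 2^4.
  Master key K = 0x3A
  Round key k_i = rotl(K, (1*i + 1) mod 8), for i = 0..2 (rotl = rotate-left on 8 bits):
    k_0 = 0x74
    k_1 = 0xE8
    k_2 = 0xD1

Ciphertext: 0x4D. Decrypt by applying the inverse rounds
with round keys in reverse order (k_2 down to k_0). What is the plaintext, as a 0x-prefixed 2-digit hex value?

0x20

s_0 = ciphertext = 0x4D
s_1 = InvRound(s_0, k_2) = 0x50
s_2 = InvRound(s_1, k_1) = 0x67
s_3 = InvRound(s_2, k_0) = 0x20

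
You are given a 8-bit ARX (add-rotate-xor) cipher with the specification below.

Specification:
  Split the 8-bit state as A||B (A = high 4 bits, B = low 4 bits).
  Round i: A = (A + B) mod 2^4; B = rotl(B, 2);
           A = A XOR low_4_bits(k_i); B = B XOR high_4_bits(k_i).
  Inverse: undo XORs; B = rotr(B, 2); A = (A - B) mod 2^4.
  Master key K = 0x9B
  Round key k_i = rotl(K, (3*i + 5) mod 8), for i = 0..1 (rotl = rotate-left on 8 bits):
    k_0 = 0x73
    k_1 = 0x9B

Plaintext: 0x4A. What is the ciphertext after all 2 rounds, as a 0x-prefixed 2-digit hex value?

0x1E

s_0 = plaintext = 0x4A
s_1 = Round(s_0, k_0) = 0xDD
s_2 = Round(s_1, k_1) = 0x1E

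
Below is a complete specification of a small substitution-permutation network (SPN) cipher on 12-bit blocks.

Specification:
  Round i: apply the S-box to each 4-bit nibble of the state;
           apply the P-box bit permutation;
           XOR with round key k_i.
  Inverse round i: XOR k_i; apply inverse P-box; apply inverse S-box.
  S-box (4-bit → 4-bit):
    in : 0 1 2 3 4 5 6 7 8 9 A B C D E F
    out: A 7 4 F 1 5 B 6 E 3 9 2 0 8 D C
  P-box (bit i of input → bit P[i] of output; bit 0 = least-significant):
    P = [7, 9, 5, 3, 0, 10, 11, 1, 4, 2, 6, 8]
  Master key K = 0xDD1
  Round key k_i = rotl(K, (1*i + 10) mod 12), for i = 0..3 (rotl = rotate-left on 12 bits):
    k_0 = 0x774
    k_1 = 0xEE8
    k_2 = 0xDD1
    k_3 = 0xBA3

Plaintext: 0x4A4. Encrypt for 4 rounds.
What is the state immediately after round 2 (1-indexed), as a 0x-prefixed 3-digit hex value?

s_0 = plaintext = 0x4A4
s_1 = Round(s_0, k_0) = 0x7E7
s_2 = Round(s_1, k_1) = 0x48F
s_3 = Round(s_2, k_2) = 0x1EB
s_4 = Round(s_3, k_3) = 0x1F4

0x48F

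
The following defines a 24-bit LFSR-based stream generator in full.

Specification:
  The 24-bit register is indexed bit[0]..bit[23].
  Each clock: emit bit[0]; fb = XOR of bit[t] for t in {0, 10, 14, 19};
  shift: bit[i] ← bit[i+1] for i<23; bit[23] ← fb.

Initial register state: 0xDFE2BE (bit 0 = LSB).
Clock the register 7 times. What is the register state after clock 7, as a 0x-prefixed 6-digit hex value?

reg_0 = 0xDFE2BE
clock 1: out=0, reg = 0x6FF15F
clock 2: out=1, reg = 0xB7F8AF
clock 3: out=1, reg = 0x5BFC57
clock 4: out=1, reg = 0x2DFE2B
clock 5: out=1, reg = 0x16FF15
clock 6: out=1, reg = 0x8B7F8A
clock 7: out=0, reg = 0xC5BFC5

0xC5BFC5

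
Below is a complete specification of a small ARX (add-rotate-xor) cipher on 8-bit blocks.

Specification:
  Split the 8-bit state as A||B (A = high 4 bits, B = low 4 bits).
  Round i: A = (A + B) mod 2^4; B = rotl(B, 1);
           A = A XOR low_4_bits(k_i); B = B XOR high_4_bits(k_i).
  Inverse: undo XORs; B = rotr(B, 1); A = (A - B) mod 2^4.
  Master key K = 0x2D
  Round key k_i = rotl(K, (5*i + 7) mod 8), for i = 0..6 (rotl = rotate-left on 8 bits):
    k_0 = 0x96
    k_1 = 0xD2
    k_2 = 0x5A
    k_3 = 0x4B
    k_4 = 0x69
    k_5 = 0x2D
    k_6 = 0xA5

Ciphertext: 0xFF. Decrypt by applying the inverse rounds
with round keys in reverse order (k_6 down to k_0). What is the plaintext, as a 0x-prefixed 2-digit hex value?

0x04

s_0 = ciphertext = 0xFF
s_1 = InvRound(s_0, k_6) = 0x0A
s_2 = InvRound(s_1, k_5) = 0x94
s_3 = InvRound(s_2, k_4) = 0xF1
s_4 = InvRound(s_3, k_3) = 0xAA
s_5 = InvRound(s_4, k_2) = 0x1F
s_6 = InvRound(s_5, k_1) = 0x21
s_7 = InvRound(s_6, k_0) = 0x04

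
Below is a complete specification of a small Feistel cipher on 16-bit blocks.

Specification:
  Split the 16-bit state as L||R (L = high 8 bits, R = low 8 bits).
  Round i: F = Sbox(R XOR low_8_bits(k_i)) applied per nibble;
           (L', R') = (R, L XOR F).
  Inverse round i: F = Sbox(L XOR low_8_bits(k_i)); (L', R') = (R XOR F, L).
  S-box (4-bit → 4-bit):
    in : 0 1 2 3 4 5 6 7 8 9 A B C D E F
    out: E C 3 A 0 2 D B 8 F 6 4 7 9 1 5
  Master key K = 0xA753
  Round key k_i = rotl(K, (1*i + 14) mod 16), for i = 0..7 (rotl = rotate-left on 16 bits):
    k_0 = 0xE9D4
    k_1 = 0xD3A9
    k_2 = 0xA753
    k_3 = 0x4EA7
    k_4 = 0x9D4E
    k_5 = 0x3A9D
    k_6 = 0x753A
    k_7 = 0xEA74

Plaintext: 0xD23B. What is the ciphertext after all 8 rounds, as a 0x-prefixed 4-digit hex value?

s_0 = plaintext = 0xD23B
s_1 = Round(s_0, k_0) = 0x3BC7
s_2 = Round(s_1, k_1) = 0xC7EA
s_3 = Round(s_2, k_2) = 0xEA88
s_4 = Round(s_3, k_3) = 0x88DF
s_5 = Round(s_4, k_4) = 0xDF74
s_6 = Round(s_5, k_5) = 0x74C0
s_7 = Round(s_6, k_6) = 0xC022
s_8 = Round(s_7, k_7) = 0x22ED

0x22ED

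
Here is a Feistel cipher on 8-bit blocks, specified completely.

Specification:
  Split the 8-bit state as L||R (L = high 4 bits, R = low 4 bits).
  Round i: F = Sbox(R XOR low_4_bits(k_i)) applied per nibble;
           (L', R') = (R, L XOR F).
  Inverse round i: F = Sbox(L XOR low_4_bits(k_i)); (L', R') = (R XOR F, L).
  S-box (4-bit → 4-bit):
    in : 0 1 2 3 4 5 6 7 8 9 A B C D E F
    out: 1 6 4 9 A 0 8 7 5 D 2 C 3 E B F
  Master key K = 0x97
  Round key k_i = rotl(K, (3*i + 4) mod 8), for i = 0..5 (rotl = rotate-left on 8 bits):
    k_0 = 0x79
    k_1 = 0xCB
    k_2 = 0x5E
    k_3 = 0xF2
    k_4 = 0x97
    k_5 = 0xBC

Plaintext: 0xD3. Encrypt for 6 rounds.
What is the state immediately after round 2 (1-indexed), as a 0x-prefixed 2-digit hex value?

s_0 = plaintext = 0xD3
s_1 = Round(s_0, k_0) = 0x3F
s_2 = Round(s_1, k_1) = 0xF9
s_3 = Round(s_2, k_2) = 0x98
s_4 = Round(s_3, k_3) = 0x8B
s_5 = Round(s_4, k_4) = 0xBB
s_6 = Round(s_5, k_5) = 0xBC

0xF9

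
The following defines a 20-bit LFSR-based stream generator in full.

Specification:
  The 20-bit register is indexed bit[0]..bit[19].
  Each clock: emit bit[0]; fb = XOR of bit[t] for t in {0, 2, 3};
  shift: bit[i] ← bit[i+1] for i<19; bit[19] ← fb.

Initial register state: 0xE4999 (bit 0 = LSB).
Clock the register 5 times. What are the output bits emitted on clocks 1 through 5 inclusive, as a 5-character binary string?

reg_0 = 0xE4999
clock 1: out=1, reg = 0x724CC
clock 2: out=0, reg = 0x39266
clock 3: out=0, reg = 0x9C933
clock 4: out=1, reg = 0xCE499
clock 5: out=1, reg = 0x6724C

10011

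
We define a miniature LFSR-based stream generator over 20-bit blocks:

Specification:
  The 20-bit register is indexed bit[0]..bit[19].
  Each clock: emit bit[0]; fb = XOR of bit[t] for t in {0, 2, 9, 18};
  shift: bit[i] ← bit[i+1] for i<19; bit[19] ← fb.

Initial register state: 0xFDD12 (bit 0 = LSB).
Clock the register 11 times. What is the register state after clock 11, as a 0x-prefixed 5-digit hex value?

0x24FFB

reg_0 = 0xFDD12
clock 1: out=0, reg = 0xFEE89
clock 2: out=1, reg = 0xFF744
clock 3: out=0, reg = 0xFFBA2
clock 4: out=0, reg = 0x7FDD1
clock 5: out=1, reg = 0x3FEE8
clock 6: out=0, reg = 0x9FF74
clock 7: out=0, reg = 0x4FFBA
clock 8: out=0, reg = 0x27FDD
clock 9: out=1, reg = 0x93FEE
clock 10: out=0, reg = 0x49FF7
clock 11: out=1, reg = 0x24FFB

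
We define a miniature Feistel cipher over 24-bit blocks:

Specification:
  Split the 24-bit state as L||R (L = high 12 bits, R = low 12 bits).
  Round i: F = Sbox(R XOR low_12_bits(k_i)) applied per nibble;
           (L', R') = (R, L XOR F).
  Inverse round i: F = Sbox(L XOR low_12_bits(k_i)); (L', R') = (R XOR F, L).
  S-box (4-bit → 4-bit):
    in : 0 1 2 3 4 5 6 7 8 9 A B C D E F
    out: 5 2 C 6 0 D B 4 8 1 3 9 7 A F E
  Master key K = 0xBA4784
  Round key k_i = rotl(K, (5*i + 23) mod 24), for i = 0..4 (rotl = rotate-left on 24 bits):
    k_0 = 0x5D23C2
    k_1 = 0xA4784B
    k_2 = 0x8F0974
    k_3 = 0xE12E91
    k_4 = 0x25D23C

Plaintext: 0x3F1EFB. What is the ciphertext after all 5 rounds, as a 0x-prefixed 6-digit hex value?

0xF21E71

s_0 = plaintext = 0x3F1EFB
s_1 = Round(s_0, k_0) = 0xEFB990
s_2 = Round(s_1, k_1) = 0x990C52
s_3 = Round(s_2, k_2) = 0xC5245B
s_4 = Round(s_3, k_3) = 0x45BF21
s_5 = Round(s_4, k_4) = 0xF21E71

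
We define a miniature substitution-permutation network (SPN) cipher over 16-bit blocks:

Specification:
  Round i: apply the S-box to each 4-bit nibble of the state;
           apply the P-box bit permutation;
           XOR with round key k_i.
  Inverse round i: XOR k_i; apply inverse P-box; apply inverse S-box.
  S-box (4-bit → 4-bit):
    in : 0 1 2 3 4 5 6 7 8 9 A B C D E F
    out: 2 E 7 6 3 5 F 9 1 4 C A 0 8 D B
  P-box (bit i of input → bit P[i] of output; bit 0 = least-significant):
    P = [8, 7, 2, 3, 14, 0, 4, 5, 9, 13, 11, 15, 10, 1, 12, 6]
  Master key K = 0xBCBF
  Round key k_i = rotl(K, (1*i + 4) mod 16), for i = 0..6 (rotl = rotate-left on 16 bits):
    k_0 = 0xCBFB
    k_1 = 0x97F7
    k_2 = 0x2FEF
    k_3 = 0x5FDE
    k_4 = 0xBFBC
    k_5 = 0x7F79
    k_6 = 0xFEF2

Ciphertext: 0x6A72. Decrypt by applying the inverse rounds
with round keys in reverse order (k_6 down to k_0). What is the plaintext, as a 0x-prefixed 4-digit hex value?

0xDFAF

s_0 = ciphertext = 0x6A72
s_1 = InvRound(s_0, k_6) = 0x5DC0
s_2 = InvRound(s_1, k_5) = 0xC41B
s_3 = InvRound(s_2, k_4) = 0x32F2
s_4 = InvRound(s_3, k_3) = 0x837E
s_5 = InvRound(s_4, k_2) = 0x8130
s_6 = InvRound(s_5, k_1) = 0x6803
s_7 = InvRound(s_6, k_0) = 0xDFAF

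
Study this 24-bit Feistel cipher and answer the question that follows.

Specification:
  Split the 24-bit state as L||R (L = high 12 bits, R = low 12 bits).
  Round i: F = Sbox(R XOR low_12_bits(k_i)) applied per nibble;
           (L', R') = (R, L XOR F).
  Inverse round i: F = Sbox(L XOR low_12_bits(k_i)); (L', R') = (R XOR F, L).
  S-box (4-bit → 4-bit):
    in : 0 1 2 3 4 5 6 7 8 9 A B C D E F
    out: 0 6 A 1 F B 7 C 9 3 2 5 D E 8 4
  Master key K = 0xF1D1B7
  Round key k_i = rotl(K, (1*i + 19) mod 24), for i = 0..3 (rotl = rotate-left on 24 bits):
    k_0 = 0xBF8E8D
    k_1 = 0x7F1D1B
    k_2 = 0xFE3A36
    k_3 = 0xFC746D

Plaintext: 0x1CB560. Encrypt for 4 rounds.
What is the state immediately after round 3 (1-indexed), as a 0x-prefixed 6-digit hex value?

0x6D89CD

s_0 = plaintext = 0x1CB560
s_1 = Round(s_0, k_0) = 0x560445
s_2 = Round(s_1, k_1) = 0x4456D8
s_3 = Round(s_2, k_2) = 0x6D89CD
s_4 = Round(s_3, k_3) = 0x9CD8F8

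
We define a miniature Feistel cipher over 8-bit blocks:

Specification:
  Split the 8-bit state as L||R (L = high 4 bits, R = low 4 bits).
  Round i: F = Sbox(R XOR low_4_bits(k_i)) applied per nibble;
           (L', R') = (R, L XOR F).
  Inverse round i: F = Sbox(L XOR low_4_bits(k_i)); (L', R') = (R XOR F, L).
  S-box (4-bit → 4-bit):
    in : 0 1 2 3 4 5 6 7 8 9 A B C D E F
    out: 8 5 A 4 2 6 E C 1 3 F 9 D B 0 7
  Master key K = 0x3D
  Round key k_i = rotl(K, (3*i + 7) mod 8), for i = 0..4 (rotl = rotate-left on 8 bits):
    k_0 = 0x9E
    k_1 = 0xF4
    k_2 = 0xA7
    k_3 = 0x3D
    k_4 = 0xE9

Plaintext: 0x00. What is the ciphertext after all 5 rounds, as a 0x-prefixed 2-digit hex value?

s_0 = plaintext = 0x00
s_1 = Round(s_0, k_0) = 0x00
s_2 = Round(s_1, k_1) = 0x02
s_3 = Round(s_2, k_2) = 0x26
s_4 = Round(s_3, k_3) = 0x6B
s_5 = Round(s_4, k_4) = 0xBC

0xBC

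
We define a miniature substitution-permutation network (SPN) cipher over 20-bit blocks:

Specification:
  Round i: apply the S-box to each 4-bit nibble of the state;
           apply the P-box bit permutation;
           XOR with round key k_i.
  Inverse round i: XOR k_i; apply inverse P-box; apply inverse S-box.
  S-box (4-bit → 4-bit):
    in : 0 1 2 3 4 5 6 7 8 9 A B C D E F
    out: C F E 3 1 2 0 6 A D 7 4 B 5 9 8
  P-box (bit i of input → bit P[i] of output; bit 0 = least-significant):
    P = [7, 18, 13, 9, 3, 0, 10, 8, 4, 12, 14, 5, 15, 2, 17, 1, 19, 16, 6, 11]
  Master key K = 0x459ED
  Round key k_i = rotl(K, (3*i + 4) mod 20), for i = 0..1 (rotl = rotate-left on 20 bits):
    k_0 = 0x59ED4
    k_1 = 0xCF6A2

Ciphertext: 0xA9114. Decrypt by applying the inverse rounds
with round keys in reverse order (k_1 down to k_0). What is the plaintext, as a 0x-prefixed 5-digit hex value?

0x7A329

s_0 = ciphertext = 0xA9114
s_1 = InvRound(s_0, k_1) = 0x62901
s_2 = InvRound(s_1, k_0) = 0x7A329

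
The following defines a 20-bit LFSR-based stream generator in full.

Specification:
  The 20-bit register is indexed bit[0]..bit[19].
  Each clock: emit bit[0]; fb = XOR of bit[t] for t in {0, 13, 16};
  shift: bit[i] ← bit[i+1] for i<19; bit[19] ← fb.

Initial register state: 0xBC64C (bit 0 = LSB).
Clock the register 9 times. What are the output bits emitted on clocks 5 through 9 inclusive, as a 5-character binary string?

reg_0 = 0xBC64C
clock 1: out=0, reg = 0xDE326
clock 2: out=0, reg = 0x6F193
clock 3: out=1, reg = 0x378C9
clock 4: out=1, reg = 0x9BC64
clock 5: out=0, reg = 0x4DE32
clock 6: out=0, reg = 0x26F19
clock 7: out=1, reg = 0x1378C
clock 8: out=0, reg = 0x09BC6
clock 9: out=0, reg = 0x04DE3

00100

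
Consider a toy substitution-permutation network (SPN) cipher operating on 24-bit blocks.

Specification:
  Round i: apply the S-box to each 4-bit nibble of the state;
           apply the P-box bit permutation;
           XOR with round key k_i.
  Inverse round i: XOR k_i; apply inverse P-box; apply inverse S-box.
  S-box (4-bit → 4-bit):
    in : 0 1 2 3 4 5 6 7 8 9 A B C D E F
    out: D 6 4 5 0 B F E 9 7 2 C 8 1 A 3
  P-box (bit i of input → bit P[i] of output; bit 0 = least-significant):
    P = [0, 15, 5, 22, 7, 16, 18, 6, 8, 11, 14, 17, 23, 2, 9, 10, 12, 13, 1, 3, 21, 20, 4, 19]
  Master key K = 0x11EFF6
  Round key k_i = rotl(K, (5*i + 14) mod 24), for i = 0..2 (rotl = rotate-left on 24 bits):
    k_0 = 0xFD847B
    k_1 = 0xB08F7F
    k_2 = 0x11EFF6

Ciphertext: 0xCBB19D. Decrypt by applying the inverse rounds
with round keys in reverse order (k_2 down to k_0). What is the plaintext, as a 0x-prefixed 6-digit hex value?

0xDE6E30

s_0 = ciphertext = 0xCBB19D
s_1 = InvRound(s_0, k_2) = 0xE007C0
s_2 = InvRound(s_1, k_1) = 0x1BAAD6
s_3 = InvRound(s_2, k_0) = 0xDE6E30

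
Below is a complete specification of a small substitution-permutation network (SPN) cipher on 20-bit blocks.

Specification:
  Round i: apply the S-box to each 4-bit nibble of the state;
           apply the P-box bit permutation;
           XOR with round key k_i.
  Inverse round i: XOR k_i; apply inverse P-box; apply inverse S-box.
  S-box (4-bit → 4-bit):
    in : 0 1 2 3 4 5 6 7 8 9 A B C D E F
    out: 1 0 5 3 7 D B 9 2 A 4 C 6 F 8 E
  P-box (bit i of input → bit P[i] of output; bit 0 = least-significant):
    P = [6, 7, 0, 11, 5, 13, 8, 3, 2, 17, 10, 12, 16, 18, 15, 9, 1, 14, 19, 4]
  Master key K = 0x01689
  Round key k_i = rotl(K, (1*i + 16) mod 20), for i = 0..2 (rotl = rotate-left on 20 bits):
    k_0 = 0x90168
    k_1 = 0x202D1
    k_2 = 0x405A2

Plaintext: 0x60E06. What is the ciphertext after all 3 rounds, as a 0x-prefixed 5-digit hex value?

0x0A60E

s_0 = plaintext = 0x60E06
s_1 = Round(s_0, k_0) = 0x8599A
s_2 = Round(s_1, k_1) = 0x1F0D8
s_3 = Round(s_2, k_2) = 0x0A60E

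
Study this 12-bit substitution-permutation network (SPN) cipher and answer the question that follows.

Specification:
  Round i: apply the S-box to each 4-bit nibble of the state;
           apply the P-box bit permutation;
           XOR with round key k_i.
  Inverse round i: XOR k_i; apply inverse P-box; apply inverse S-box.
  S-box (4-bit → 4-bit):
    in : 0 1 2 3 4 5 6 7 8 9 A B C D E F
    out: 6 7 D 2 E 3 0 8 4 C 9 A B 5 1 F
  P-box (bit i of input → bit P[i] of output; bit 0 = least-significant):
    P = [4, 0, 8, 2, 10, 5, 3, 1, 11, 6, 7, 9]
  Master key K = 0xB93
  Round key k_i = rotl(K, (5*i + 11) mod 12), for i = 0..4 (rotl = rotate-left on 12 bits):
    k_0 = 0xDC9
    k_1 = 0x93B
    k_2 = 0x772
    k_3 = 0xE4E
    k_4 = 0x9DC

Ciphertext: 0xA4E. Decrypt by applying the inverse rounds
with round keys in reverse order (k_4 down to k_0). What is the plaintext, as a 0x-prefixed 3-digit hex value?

0x3ED

s_0 = ciphertext = 0xA4E
s_1 = InvRound(s_0, k_4) = 0x97D
s_2 = InvRound(s_1, k_3) = 0x7C1
s_3 = InvRound(s_2, k_2) = 0x8B5
s_4 = InvRound(s_3, k_1) = 0x899
s_5 = InvRound(s_4, k_0) = 0x3ED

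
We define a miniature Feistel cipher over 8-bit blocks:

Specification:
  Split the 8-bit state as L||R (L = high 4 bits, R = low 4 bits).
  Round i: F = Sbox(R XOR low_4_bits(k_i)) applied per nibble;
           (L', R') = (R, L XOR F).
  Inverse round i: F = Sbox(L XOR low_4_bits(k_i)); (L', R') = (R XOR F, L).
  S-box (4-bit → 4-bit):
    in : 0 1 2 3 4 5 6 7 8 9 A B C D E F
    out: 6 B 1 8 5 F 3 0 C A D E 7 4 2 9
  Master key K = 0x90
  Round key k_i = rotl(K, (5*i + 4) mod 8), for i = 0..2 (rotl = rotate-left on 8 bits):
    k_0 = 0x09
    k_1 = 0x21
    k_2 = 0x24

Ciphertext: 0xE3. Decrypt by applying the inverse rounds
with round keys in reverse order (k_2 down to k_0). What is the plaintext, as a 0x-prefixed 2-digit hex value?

s_0 = ciphertext = 0xE3
s_1 = InvRound(s_0, k_2) = 0xEE
s_2 = InvRound(s_1, k_1) = 0x7E
s_3 = InvRound(s_2, k_0) = 0xC7

0xC7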